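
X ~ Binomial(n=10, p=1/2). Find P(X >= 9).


P(X>=9) = P(X=9) + P(X=10)
= 5/512 + 1/1024
= 11/1024

11/1024


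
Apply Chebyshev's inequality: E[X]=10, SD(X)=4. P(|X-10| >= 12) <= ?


k = 12/4 = 3
Chebyshev: P(|X-mu| >= k*sigma) <= 1/k^2 = 1/3^2 = 1/9

1/9


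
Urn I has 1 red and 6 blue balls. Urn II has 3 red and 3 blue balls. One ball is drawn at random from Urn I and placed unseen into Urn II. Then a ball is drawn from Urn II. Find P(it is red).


P(transfer red) = 1/7; P(transfer blue) = 6/7
If red transferred: Urn II has 4 red of 7, so P(red|red moved) = 4/7
If blue transferred: Urn II has 3 red of 7, so P(red|blue moved) = 3/7
By total probability: P(red) = 1/7*4/7 + 6/7*3/7 = 22/49

22/49


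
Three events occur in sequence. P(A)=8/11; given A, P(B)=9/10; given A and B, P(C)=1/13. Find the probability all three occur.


P(A∩B∩C) = P(A) * P(B|A) * P(C|A∩B)
= 8/11 * 9/10 * 1/13
= 36/55 * 1/13 = 36/715

36/715


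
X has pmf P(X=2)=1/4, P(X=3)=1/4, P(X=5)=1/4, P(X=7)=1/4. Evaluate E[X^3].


E[X^3] = sum(x^3 * P(x))
= 8*1/4 + 27*1/4 + 125*1/4 + 343*1/4
= 503/4

503/4


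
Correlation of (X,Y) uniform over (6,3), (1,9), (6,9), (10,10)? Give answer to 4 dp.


Cov(X,Y) = 0.6875, Var(X) = 10.1875, Var(Y) = 7.6875
rho = Cov/(sqrt(VarX)*sqrt(VarY)) = 0.0777

0.0777


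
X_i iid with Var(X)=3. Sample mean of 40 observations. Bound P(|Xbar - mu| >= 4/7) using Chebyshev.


Var(Xbar) = Var(X)/n = 3/40
Chebyshev: P(|Xbar-mu| >= 4/7) <= Var(Xbar)/(4/7)^2 = (3/40)/(16/49) = 147/640

147/640


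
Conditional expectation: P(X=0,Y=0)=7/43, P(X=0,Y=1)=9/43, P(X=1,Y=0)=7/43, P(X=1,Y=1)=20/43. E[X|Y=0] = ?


P(Y=0) = 14/43
E[X|Y=0] = (0*7 + 1*7)/14 = 7/14 = 1/2

1/2


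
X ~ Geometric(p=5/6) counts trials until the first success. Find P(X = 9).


P(X=9) = (1-p)^8 * p = (1/6)^8 * 5/6
= 1/1679616 * 5/6 = 5/10077696

5/10077696


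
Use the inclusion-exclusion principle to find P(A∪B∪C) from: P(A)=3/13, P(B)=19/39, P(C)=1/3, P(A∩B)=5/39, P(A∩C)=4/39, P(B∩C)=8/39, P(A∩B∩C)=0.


P(A∪B∪C) = P(A)+P(B)+P(C) - P(AB)-P(AC)-P(BC) + P(ABC)
= 3/13+19/39+1/3 - 5/39-4/39-8/39 + 0
= 8/13

8/13


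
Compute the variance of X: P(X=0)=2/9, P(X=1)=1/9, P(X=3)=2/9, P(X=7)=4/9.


E[X] = 35/9, E[X^2] = 215/9
Var(X) = E[X^2] - (E[X])^2 = 215/9 - (35/9)^2 = 710/81

710/81


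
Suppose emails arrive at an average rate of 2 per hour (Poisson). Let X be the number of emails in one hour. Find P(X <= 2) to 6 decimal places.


P(X<=2) = e^(-2)*2^0/0! + e^(-2)*2^1/1! + e^(-2)*2^2/2!
≈ 0.1353352832 + 0.2706705665 + 0.2706705665
= 0.6766764162
≈ 0.676676

0.676676


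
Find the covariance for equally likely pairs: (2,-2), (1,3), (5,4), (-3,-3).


E[X]=5/4, E[Y]=1/2, E[XY]=7
Cov(X,Y) = E[XY] - E[X]E[Y] = 7 - 5/4*1/2 = 51/8

51/8


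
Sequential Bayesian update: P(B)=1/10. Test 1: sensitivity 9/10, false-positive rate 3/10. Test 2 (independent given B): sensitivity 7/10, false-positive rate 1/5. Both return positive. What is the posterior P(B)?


After test 1: P(+) = 9/10*1/10 + 3/10*9/10 = 9/25
P(B|+) = (9/100)/(9/25) = 1/4
After test 2 (use post1 as new prior): P(+) = 7/10*1/4 + 1/5*3/4 = 13/40
P(B|+,+) = (7/40)/(13/40) = 7/13

7/13


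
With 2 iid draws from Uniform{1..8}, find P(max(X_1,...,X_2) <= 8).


P(max <= 8) = P(all X_i <= 8) = (P(X_1 <= 8))^2
= (8/8)^2 = 1^2 = 1

1


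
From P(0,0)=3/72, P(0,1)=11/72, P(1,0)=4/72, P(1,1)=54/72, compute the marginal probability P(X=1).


P(X=1) = P(1,0)+P(1,1) = 4/72 + 54/72 = 58/72 = 29/36

29/36


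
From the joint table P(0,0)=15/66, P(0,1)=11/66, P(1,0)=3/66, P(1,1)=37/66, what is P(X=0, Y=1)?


Read from table: P(X=0, Y=1) = 11/66 = 1/6

1/6


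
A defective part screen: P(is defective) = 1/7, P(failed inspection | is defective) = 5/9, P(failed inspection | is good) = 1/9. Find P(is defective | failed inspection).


P(A) = P(A|B)P(B) + P(A|B')P(B') = 5/9*1/7 + 1/9*6/7 = 11/63
P(B|A) = P(A|B)P(B)/P(A) = (5/63)/(11/63) = 5/11

5/11


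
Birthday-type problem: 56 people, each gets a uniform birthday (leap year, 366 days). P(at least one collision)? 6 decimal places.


P(all different) = prod((366-i)/366 for i=0..55) = 0.011818
P(at least one match) = 1 - 0.011818 = 0.988182

0.988182


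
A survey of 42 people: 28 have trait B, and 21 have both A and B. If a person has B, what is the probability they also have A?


P(A|B) = P(A∩B)/P(B) = (21/42)/(28/42) = 21/28 = 3/4

3/4


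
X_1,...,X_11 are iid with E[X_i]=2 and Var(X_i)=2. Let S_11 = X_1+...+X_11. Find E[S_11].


E[S_n] = n*E[X_1] = 11*2 = 22

22


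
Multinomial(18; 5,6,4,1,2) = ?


18! = 6402373705728000
Denominator: 5!=120 * 6!=720 * 4!=24 * 1!=1 * 2!=2
Coefficient = 6402373705728000 / 4147200 = 1543782240

1543782240


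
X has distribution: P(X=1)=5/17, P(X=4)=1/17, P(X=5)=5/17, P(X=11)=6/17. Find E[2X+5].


E[2X+5] = sum(g(x)*P(x))
= 7*5/17 + 13*1/17 + 15*5/17 + 27*6/17
= 285/17

285/17


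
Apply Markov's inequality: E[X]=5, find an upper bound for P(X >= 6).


Markov: P(X >= a) <= E[X]/a
P(X >= 6) <= 5/6

5/6


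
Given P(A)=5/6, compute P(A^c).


P(A') = 1 - P(A) = 1 - 5/6 = 1/6

1/6


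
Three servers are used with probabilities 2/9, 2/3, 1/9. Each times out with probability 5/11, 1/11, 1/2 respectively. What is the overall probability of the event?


P(A) = P(A|B1)P(B1) + P(A|B2)P(B2) + P(A|B3)P(B3)
= 5/11*2/9 + 1/11*2/3 + 1/2*1/9
= 10/99 + 2/33 + 1/18 = 43/198

43/198


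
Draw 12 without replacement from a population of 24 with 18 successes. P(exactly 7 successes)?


P(X=7) = C(18,7)*C(6,5) / C(24,12)
= 31824*6 / 2704156
= 190944/2704156 = 216/3059

216/3059


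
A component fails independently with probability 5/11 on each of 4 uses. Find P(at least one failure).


P(at least one) = 1 - P(none)
P(none) = (1 - 5/11)^4 = (6/11)^4 = 1296/14641
P(at least one) = 1 - 1296/14641 = 13345/14641

13345/14641


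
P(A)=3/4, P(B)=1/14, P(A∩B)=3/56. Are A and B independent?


P(A)*P(B) = 3/4*1/14 = 3/56
P(A∩B) = 3/56, which equals P(A)P(B), so independent

Yes, A and B are independent


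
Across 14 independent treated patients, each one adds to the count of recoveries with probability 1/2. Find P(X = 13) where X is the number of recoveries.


P(X=13) = C(14,13) * p^13 * (1-p)^1
= 14 * 1/8192 * 1/2
= 7/8192

7/8192


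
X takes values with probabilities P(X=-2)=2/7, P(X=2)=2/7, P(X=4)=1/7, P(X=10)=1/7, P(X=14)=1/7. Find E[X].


E[X] = sum(x * P(x))
= -2*2/7 + 2*2/7 + 4*1/7 + 10*1/7 + 14*1/7
= 4

4


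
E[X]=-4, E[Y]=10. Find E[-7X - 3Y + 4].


E[-7X - 3Y + 4] = -7*E[X] - 3*E[Y] + 4
= (-7)*(-4) + (-3)*(10) + (4)
= 28 - 30 + 4 = 2

2


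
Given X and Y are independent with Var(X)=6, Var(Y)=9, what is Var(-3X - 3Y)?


Independence => Cov(X,Y)=0
Var(-3X - 3Y) = (-3)^2*Var(X) + (-3)^2*Var(Y)
= 9*6 + 9*9 = 135

135


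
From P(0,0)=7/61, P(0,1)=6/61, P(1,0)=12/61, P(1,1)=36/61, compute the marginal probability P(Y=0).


P(Y=0) = P(0,0)+P(1,0) = 7/61 + 12/61 = 19/61

19/61


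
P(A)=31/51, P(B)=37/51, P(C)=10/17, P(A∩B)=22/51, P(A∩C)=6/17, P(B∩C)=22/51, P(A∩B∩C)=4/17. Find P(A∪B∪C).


P(A∪B∪C) = P(A)+P(B)+P(C) - P(AB)-P(AC)-P(BC) + P(ABC)
= 31/51+37/51+10/17 - 22/51-6/17-22/51 + 4/17
= 16/17

16/17


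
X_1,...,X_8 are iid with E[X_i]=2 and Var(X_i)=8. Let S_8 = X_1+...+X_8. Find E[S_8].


E[S_n] = n*E[X_1] = 8*2 = 16

16


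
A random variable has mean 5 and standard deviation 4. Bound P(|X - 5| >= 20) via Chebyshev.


k = 20/4 = 5
Chebyshev: P(|X-mu| >= k*sigma) <= 1/k^2 = 1/5^2 = 1/25

1/25


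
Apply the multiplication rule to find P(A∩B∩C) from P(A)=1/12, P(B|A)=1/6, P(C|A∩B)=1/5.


P(A∩B∩C) = P(A) * P(B|A) * P(C|A∩B)
= 1/12 * 1/6 * 1/5
= 1/72 * 1/5 = 1/360

1/360


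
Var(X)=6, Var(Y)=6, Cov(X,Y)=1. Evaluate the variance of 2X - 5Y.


Var(2X - 5Y) = 2^2*Var(X) + (-5)^2*Var(Y) + 2*2*(-5)*Cov(X,Y)
= 4*6 + 25*6 - 20*1
= 24 + 150 - 20 = 154

154


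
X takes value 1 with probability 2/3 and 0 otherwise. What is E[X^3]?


For Bernoulli: X in {0,1}
E[X^3] = 0^3*(1-2/3) + 1^3*2/3 = 2/3

2/3


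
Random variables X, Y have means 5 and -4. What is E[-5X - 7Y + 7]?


E[-5X - 7Y + 7] = -5*E[X] - 7*E[Y] + 7
= (-5)*(5) + (-7)*(-4) + (7)
= -25 + 28 + 7 = 10

10


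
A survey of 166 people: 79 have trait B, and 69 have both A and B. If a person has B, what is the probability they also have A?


P(A|B) = P(A∩B)/P(B) = (69/166)/(79/166) = 69/79

69/79


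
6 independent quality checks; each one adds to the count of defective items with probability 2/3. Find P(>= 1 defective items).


P(at least one) = 1 - P(none)
P(none) = (1 - 2/3)^6 = (1/3)^6 = 1/729
P(at least one) = 1 - 1/729 = 728/729

728/729


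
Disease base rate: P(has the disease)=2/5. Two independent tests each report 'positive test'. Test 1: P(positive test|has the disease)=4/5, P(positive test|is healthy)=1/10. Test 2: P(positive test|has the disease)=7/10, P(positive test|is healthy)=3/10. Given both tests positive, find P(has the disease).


After test 1: P(+) = 4/5*2/5 + 1/10*3/5 = 19/50
P(B|+) = (8/25)/(19/50) = 16/19
After test 2 (use post1 as new prior): P(+) = 7/10*16/19 + 3/10*3/19 = 121/190
P(B|+,+) = (56/95)/(121/190) = 112/121

112/121


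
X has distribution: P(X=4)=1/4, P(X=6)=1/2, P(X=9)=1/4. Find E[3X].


E[3X] = sum(g(x)*P(x))
= 12*1/4 + 18*1/2 + 27*1/4
= 75/4

75/4


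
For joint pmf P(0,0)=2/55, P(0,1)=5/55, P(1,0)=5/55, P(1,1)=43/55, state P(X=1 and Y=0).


Read from table: P(X=1, Y=0) = 5/55 = 1/11

1/11


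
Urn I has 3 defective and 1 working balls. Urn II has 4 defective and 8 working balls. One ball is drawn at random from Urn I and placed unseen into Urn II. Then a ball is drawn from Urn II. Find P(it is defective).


P(transfer defective) = 3/4; P(transfer working) = 1/4
If defective transferred: Urn II has 5 defective of 13, so P(defective|defective moved) = 5/13
If working transferred: Urn II has 4 defective of 13, so P(defective|working moved) = 4/13
By total probability: P(defective) = 3/4*5/13 + 1/4*4/13 = 19/52

19/52


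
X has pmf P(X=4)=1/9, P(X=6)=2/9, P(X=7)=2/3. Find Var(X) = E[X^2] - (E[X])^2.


E[X] = 58/9, E[X^2] = 382/9
Var(X) = E[X^2] - (E[X])^2 = 382/9 - (58/9)^2 = 74/81

74/81


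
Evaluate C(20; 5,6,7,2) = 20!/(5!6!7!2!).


20! = 2432902008176640000
Denominator: 5!=120 * 6!=720 * 7!=5040 * 2!=2
Coefficient = 2432902008176640000 / 870912000 = 2793510720

2793510720


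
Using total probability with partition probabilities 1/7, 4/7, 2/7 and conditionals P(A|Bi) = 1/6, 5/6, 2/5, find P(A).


P(A) = P(A|B1)P(B1) + P(A|B2)P(B2) + P(A|B3)P(B3)
= 1/6*1/7 + 5/6*4/7 + 2/5*2/7
= 1/42 + 10/21 + 4/35 = 43/70

43/70


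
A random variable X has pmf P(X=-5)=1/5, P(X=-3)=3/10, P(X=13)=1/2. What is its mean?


E[X] = sum(x * P(x))
= -5*1/5 - 3*3/10 + 13*1/2
= 23/5

23/5


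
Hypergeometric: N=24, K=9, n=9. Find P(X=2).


P(X=2) = C(9,2)*C(15,7) / C(24,9)
= 36*6435 / 1307504
= 231660/1307504 = 5265/29716

5265/29716


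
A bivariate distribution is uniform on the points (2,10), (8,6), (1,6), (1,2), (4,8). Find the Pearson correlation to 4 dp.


Cov(X,Y) = 1.1200, Var(X) = 6.9600, Var(Y) = 7.0400
rho = Cov/(sqrt(VarX)*sqrt(VarY)) = 0.1600

0.1600


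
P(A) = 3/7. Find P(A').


P(A') = 1 - P(A) = 1 - 3/7 = 4/7

4/7


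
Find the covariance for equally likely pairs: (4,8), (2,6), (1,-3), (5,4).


E[X]=3, E[Y]=15/4, E[XY]=61/4
Cov(X,Y) = E[XY] - E[X]E[Y] = 61/4 - 3*15/4 = 4

4


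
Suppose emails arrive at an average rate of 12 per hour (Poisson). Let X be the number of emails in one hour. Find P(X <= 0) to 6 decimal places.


P(X<=0) = e^(-12)*12^0/0!
≈ 0.0000061442
≈ 0.000006

0.000006


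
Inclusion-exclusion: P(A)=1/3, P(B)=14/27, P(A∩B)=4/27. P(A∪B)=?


P(A∪B) = P(A) + P(B) - P(A∩B)
= 1/3 + 14/27 - 4/27 = 19/27

19/27


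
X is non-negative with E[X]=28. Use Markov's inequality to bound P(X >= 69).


Markov: P(X >= a) <= E[X]/a
P(X >= 69) <= 28/69

28/69


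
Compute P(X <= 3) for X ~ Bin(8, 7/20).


P(X<=3) = P(X=0) + P(X=1) + P(X=2) + P(X=3)
= 815730721/25600000000 + 439239619/3200000000 + 1655595487/6400000000 + 891474493/3200000000
= 3616765113/5120000000

3616765113/5120000000


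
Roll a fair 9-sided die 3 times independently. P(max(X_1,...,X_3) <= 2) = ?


P(max <= 2) = P(all X_i <= 2) = (P(X_1 <= 2))^3
= (2/9)^3 = 8/729

8/729


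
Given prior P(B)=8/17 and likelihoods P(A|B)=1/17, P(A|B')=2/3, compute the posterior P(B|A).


P(A) = P(A|B)P(B) + P(A|B')P(B') = 1/17*8/17 + 2/3*9/17 = 110/289
P(B|A) = P(A|B)P(B)/P(A) = (8/289)/(110/289) = 4/55

4/55


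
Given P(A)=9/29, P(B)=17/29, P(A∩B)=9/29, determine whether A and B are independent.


P(A)*P(B) = 9/29*17/29 = 153/841
P(A∩B) = 9/29 != 153/841, so not independent

No, A and B are not independent


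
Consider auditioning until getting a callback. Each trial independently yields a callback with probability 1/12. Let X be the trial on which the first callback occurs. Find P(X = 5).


P(X=5) = (1-p)^4 * p = (11/12)^4 * 1/12
= 14641/20736 * 1/12 = 14641/248832

14641/248832


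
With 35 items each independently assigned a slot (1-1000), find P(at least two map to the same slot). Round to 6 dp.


P(all different) = prod((1000-i)/1000 for i=0..34) = 0.547735
P(at least one match) = 1 - 0.547735 = 0.452265

0.452265


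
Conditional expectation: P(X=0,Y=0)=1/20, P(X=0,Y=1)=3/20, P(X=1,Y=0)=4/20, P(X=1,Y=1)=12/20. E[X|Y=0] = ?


P(Y=0) = 5/20
E[X|Y=0] = (0*1 + 1*4)/5 = 4/5

4/5


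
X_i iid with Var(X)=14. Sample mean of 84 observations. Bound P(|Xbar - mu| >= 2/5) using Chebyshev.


Var(Xbar) = Var(X)/n = 14/84
Chebyshev: P(|Xbar-mu| >= 2/5) <= Var(Xbar)/(2/5)^2 = (1/6)/(4/25) = 25/24
Bound exceeds 1, so trivial bound: 1

1


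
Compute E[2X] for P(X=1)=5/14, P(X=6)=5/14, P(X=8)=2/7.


E[2X] = sum(g(x)*P(x))
= 2*5/14 + 12*5/14 + 16*2/7
= 67/7

67/7


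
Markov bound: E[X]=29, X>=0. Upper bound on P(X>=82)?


Markov: P(X >= a) <= E[X]/a
P(X >= 82) <= 29/82

29/82


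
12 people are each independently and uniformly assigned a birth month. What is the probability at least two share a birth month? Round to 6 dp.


P(all different) = prod((12-i)/12 for i=0..11) = 0.000054
P(at least one match) = 1 - 0.000054 = 0.999946

0.999946


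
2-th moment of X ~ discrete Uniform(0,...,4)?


E[X^2] = (1/5) * sum(x^2 for x=0..4)
= 30/5 = 6

6


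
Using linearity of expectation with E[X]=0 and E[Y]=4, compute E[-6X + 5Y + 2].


E[-6X + 5Y + 2] = -6*E[X] + 5*E[Y] + 2
= (-6)*(0) + (5)*(4) + (2)
= 0 + 20 + 2 = 22

22


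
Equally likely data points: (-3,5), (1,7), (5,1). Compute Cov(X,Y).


E[X]=1, E[Y]=13/3, E[XY]=-1
Cov(X,Y) = E[XY] - E[X]E[Y] = -1 - 1*13/3 = -16/3

-16/3


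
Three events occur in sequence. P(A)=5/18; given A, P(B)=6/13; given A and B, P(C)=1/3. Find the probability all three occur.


P(A∩B∩C) = P(A) * P(B|A) * P(C|A∩B)
= 5/18 * 6/13 * 1/3
= 5/39 * 1/3 = 5/117

5/117


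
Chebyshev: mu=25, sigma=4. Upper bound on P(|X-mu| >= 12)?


k = 12/4 = 3
Chebyshev: P(|X-mu| >= k*sigma) <= 1/k^2 = 1/3^2 = 1/9

1/9


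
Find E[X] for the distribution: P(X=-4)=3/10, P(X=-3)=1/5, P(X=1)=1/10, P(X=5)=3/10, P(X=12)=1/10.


E[X] = sum(x * P(x))
= -4*3/10 - 3*1/5 + 1*1/10 + 5*3/10 + 12*1/10
= 1

1


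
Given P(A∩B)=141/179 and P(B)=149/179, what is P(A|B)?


P(A|B) = P(A∩B)/P(B) = (141/179)/(149/179) = 141/149

141/149


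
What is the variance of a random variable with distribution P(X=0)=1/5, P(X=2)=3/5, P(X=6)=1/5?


E[X] = 12/5, E[X^2] = 48/5
Var(X) = E[X^2] - (E[X])^2 = 48/5 - (12/5)^2 = 96/25

96/25


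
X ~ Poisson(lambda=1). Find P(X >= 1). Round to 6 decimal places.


P(X>=1) = 1 - P(X<=0) = 1 - (e^(-1)*1^0/0!)
≈ 1 - 0.3678794412 = 0.6321205588
≈ 0.632121

0.632121


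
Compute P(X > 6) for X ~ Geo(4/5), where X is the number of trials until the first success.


P(X > 6) = P(first 6 trials all fail) = (1-p)^6 = (1/5)^6 = 1/15625

1/15625


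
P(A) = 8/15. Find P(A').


P(A') = 1 - P(A) = 1 - 8/15 = 7/15

7/15


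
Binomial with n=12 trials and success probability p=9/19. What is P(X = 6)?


P(X=6) = C(12,6) * p^6 * (1-p)^6
= 924 * 531441/47045881 * 1000000/47045881
= 491051484000000/2213314919066161

491051484000000/2213314919066161


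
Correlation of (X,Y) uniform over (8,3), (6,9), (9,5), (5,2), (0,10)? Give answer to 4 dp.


Cov(X,Y) = -5.8800, Var(X) = 9.8400, Var(Y) = 10.1600
rho = Cov/(sqrt(VarX)*sqrt(VarY)) = -0.5881

-0.5881


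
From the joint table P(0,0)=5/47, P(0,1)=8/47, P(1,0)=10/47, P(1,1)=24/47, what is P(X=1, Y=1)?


Read from table: P(X=1, Y=1) = 24/47

24/47


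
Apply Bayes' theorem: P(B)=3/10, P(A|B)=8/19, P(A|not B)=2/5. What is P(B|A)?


P(A) = P(A|B)P(B) + P(A|B')P(B') = 8/19*3/10 + 2/5*7/10 = 193/475
P(B|A) = P(A|B)P(B)/P(A) = (12/95)/(193/475) = 60/193

60/193


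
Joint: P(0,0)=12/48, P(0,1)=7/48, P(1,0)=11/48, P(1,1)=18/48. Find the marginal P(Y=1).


P(Y=1) = P(0,1)+P(1,1) = 7/48 + 18/48 = 25/48

25/48


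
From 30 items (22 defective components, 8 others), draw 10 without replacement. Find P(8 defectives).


P(X=8) = C(22,8)*C(8,2) / C(30,10)
= 319770*28 / 30045015
= 8953560/30045015 = 2584/8671

2584/8671


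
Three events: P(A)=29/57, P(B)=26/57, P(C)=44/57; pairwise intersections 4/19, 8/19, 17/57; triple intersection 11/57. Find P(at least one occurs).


P(A∪B∪C) = P(A)+P(B)+P(C) - P(AB)-P(AC)-P(BC) + P(ABC)
= 29/57+26/57+44/57 - 4/19-8/19-17/57 + 11/57
= 1

1


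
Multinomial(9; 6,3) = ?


9! = 362880
Denominator: 6!=720 * 3!=6
Coefficient = 362880 / 4320 = 84

84


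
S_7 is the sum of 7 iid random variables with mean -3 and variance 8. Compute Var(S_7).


By independence, Var(S_n) = n*Var(X_1) = 7*8 = 56

56


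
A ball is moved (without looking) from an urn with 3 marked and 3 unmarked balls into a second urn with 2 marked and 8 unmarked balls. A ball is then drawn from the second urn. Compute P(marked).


P(transfer marked) = 3/6 = 1/2; P(transfer unmarked) = 1/2
If marked transferred: Urn II has 3 marked of 11, so P(marked|marked moved) = 3/11
If unmarked transferred: Urn II has 2 marked of 11, so P(marked|unmarked moved) = 2/11
By total probability: P(marked) = 1/2*3/11 + 1/2*2/11 = 5/22

5/22


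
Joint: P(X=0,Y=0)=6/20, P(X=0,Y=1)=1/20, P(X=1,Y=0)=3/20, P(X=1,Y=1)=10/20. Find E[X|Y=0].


P(Y=0) = 9/20
E[X|Y=0] = (0*6 + 1*3)/9 = 3/9 = 1/3

1/3


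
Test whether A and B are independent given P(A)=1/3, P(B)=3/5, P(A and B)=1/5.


P(A)*P(B) = 1/3*3/5 = 1/5
P(A∩B) = 1/5, which equals P(A)P(B), so independent

Yes, A and B are independent


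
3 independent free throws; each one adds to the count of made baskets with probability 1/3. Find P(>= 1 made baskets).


P(at least one) = 1 - P(none)
P(none) = (1 - 1/3)^3 = (2/3)^3 = 8/27
P(at least one) = 1 - 8/27 = 19/27

19/27


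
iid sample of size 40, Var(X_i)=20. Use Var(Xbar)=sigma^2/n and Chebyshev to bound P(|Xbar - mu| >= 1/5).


Var(Xbar) = Var(X)/n = 20/40
Chebyshev: P(|Xbar-mu| >= 1/5) <= Var(Xbar)/(1/5)^2 = (1/2)/(1/25) = 25/2
Bound exceeds 1, so trivial bound: 1

1


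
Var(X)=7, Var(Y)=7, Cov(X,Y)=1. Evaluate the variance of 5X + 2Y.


Var(5X + 2Y) = 5^2*Var(X) + 2^2*Var(Y) + 2*5*2*Cov(X,Y)
= 25*7 + 4*7 + 20*1
= 175 + 28 + 20 = 223

223


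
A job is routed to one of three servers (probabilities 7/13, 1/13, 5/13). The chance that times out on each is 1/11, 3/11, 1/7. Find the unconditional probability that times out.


P(A) = P(A|B1)P(B1) + P(A|B2)P(B2) + P(A|B3)P(B3)
= 1/11*7/13 + 3/11*1/13 + 1/7*5/13
= 7/143 + 3/143 + 5/91 = 125/1001

125/1001


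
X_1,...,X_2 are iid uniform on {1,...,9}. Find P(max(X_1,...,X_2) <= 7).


P(max <= 7) = P(all X_i <= 7) = (P(X_1 <= 7))^2
= (7/9)^2 = 49/81

49/81


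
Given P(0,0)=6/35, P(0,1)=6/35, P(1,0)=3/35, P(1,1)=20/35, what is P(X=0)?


P(X=0) = P(0,0)+P(0,1) = 6/35 + 6/35 = 12/35

12/35


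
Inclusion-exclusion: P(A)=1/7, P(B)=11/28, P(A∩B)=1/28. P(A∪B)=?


P(A∪B) = P(A) + P(B) - P(A∩B)
= 1/7 + 11/28 - 1/28 = 1/2

1/2


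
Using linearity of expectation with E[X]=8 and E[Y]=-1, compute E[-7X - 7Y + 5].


E[-7X - 7Y + 5] = -7*E[X] - 7*E[Y] + 5
= (-7)*(8) + (-7)*(-1) + (5)
= -56 + 7 + 5 = -44

-44


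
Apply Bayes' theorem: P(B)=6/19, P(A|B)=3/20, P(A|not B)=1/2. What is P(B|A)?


P(A) = P(A|B)P(B) + P(A|B')P(B') = 3/20*6/19 + 1/2*13/19 = 37/95
P(B|A) = P(A|B)P(B)/P(A) = (9/190)/(37/95) = 9/74

9/74


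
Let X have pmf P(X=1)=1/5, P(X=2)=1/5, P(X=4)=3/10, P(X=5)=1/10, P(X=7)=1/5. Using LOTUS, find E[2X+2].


E[2X+2] = sum(g(x)*P(x))
= 4*1/5 + 6*1/5 + 10*3/10 + 12*1/10 + 16*1/5
= 47/5

47/5


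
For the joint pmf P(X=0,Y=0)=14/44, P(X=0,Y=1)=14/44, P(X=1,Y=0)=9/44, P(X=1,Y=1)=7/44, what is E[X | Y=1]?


P(Y=1) = 21/44
E[X|Y=1] = (0*14 + 1*7)/21 = 7/21 = 1/3

1/3


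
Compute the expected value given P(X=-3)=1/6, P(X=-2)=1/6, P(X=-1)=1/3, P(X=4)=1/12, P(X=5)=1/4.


E[X] = sum(x * P(x))
= -3*1/6 - 2*1/6 - 1*1/3 + 4*1/12 + 5*1/4
= 5/12

5/12


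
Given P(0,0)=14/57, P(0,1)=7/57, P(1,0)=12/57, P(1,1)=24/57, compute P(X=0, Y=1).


Read from table: P(X=0, Y=1) = 7/57

7/57


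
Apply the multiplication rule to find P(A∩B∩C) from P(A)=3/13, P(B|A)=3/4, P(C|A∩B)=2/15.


P(A∩B∩C) = P(A) * P(B|A) * P(C|A∩B)
= 3/13 * 3/4 * 2/15
= 9/52 * 2/15 = 3/130

3/130


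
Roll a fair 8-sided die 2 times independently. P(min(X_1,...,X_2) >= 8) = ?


P(min >= 8) = P(all X_i >= 8) = (P(X_1 >= 8))^2
= (1/8)^2 = 1/64

1/64


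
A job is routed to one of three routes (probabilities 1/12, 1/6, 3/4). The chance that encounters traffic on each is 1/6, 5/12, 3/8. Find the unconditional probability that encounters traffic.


P(A) = P(A|B1)P(B1) + P(A|B2)P(B2) + P(A|B3)P(B3)
= 1/6*1/12 + 5/12*1/6 + 3/8*3/4
= 1/72 + 5/72 + 9/32 = 35/96

35/96


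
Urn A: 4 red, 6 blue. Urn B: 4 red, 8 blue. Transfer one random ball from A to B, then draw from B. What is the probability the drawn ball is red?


P(transfer red) = 4/10 = 2/5; P(transfer blue) = 3/5
If red transferred: Urn II has 5 red of 13, so P(red|red moved) = 5/13
If blue transferred: Urn II has 4 red of 13, so P(red|blue moved) = 4/13
By total probability: P(red) = 2/5*5/13 + 3/5*4/13 = 22/65

22/65


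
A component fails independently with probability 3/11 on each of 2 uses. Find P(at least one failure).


P(at least one) = 1 - P(none)
P(none) = (1 - 3/11)^2 = (8/11)^2 = 64/121
P(at least one) = 1 - 64/121 = 57/121

57/121


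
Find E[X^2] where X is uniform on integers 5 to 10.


E[X^2] = (1/6) * sum(x^2 for x=5..10)
= 355/6

355/6


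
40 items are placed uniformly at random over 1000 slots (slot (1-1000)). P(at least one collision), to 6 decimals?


P(all different) = prod((1000-i)/1000 for i=0..39) = 0.453628
P(at least one match) = 1 - 0.453628 = 0.546372

0.546372


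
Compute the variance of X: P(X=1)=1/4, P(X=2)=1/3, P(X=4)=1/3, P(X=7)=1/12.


E[X] = 17/6, E[X^2] = 11
Var(X) = E[X^2] - (E[X])^2 = 11 - (17/6)^2 = 107/36

107/36


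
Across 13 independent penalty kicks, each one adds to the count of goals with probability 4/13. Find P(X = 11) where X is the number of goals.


P(X=11) = C(13,11) * p^11 * (1-p)^2
= 78 * 4194304/1792160394037 * 81/169
= 2038431744/23298085122481

2038431744/23298085122481


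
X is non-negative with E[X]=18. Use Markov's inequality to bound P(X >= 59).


Markov: P(X >= a) <= E[X]/a
P(X >= 59) <= 18/59

18/59


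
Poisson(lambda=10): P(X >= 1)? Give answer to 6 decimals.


P(X>=1) = 1 - P(X<=0) = 1 - (e^(-10)*10^0/0!)
≈ 1 - 0.0000453999 = 0.9999546001
≈ 0.999955

0.999955


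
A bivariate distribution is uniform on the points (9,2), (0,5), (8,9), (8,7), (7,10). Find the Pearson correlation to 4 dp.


Cov(X,Y) = 0.9600, Var(X) = 10.6400, Var(Y) = 8.2400
rho = Cov/(sqrt(VarX)*sqrt(VarY)) = 0.1025

0.1025


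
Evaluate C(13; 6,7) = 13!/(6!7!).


13! = 6227020800
Denominator: 6!=720 * 7!=5040
Coefficient = 6227020800 / 3628800 = 1716

1716


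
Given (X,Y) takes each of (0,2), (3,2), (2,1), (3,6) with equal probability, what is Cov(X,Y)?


E[X]=2, E[Y]=11/4, E[XY]=13/2
Cov(X,Y) = E[XY] - E[X]E[Y] = 13/2 - 2*11/4 = 1

1


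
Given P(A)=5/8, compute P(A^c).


P(A') = 1 - P(A) = 1 - 5/8 = 3/8

3/8


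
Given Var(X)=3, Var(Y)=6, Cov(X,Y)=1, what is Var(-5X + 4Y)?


Var(-5X + 4Y) = (-5)^2*Var(X) + 4^2*Var(Y) + 2*(-5)*4*Cov(X,Y)
= 25*3 + 16*6 - 40*1
= 75 + 96 - 40 = 131

131


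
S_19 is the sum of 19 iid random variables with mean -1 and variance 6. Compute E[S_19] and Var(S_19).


E[S_n] = n*mu = 19*-1 = -19
Var(S_n) = n*sigma^2 = 19*6 = 114

E[S_19]=-19, Var(S_19)=114


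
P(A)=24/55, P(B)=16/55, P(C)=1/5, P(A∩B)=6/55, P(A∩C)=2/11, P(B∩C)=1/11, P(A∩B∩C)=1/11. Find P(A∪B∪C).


P(A∪B∪C) = P(A)+P(B)+P(C) - P(AB)-P(AC)-P(BC) + P(ABC)
= 24/55+16/55+1/5 - 6/55-2/11-1/11 + 1/11
= 7/11

7/11


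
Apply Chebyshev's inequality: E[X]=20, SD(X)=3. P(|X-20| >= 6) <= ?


k = 6/3 = 2
Chebyshev: P(|X-mu| >= k*sigma) <= 1/k^2 = 1/2^2 = 1/4

1/4


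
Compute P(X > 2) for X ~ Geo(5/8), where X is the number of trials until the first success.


P(X > 2) = P(first 2 trials all fail) = (1-p)^2 = (3/8)^2 = 9/64

9/64


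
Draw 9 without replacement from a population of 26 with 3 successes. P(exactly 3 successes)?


P(X=3) = C(3,3)*C(23,6) / C(26,9)
= 1*100947 / 3124550
= 100947/3124550 = 21/650

21/650


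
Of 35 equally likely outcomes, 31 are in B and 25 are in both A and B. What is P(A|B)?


P(A|B) = P(A∩B)/P(B) = (25/35)/(31/35) = 25/31

25/31


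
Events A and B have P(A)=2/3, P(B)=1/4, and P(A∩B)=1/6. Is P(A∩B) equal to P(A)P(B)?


P(A)*P(B) = 2/3*1/4 = 1/6
P(A∩B) = 1/6, which equals P(A)P(B), so independent

Yes, A and B are independent


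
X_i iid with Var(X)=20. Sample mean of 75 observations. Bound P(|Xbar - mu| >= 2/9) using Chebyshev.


Var(Xbar) = Var(X)/n = 20/75
Chebyshev: P(|Xbar-mu| >= 2/9) <= Var(Xbar)/(2/9)^2 = (4/15)/(4/81) = 27/5
Bound exceeds 1, so trivial bound: 1

1


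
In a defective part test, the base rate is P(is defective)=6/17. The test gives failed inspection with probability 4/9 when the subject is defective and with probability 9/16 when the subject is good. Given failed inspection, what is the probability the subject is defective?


P(A) = P(A|B)P(B) + P(A|B')P(B') = 4/9*6/17 + 9/16*11/17 = 25/48
P(B|A) = P(A|B)P(B)/P(A) = (8/51)/(25/48) = 128/425

128/425


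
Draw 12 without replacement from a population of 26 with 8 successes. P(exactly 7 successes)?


P(X=7) = C(8,7)*C(18,5) / C(26,12)
= 8*8568 / 9657700
= 68544/9657700 = 1008/142025

1008/142025


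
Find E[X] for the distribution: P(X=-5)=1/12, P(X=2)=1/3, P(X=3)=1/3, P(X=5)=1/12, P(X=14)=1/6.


E[X] = sum(x * P(x))
= -5*1/12 + 2*1/3 + 3*1/3 + 5*1/12 + 14*1/6
= 4

4


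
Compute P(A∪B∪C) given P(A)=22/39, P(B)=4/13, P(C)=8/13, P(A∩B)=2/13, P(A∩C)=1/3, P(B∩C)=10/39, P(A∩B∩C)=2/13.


P(A∪B∪C) = P(A)+P(B)+P(C) - P(AB)-P(AC)-P(BC) + P(ABC)
= 22/39+4/13+8/13 - 2/13-1/3-10/39 + 2/13
= 35/39

35/39


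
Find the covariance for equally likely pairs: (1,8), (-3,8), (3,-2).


E[X]=1/3, E[Y]=14/3, E[XY]=-22/3
Cov(X,Y) = E[XY] - E[X]E[Y] = -22/3 - 1/3*14/3 = -80/9

-80/9


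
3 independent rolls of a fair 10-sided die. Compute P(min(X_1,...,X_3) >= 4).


P(min >= 4) = P(all X_i >= 4) = (P(X_1 >= 4))^3
= (7/10)^3 = 343/1000

343/1000


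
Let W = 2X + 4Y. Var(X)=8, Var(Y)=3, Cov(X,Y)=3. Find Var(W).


Var(2X + 4Y) = 2^2*Var(X) + 4^2*Var(Y) + 2*2*4*Cov(X,Y)
= 4*8 + 16*3 + 16*3
= 32 + 48 + 48 = 128

128


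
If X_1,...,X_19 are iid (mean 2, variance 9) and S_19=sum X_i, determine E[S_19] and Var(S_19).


E[S_n] = n*mu = 19*2 = 38
Var(S_n) = n*sigma^2 = 19*9 = 171

E[S_19]=38, Var(S_19)=171


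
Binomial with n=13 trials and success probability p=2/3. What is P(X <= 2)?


P(X<=2) = P(X=0) + P(X=1) + P(X=2)
= 1/1594323 + 26/1594323 + 104/531441
= 113/531441

113/531441


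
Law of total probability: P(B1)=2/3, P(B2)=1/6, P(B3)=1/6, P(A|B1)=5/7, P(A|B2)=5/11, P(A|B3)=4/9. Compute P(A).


P(A) = P(A|B1)P(B1) + P(A|B2)P(B2) + P(A|B3)P(B3)
= 5/7*2/3 + 5/11*1/6 + 4/9*1/6
= 10/21 + 5/66 + 2/27 = 2603/4158

2603/4158


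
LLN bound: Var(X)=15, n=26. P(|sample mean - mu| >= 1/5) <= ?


Var(Xbar) = Var(X)/n = 15/26
Chebyshev: P(|Xbar-mu| >= 1/5) <= Var(Xbar)/(1/5)^2 = (15/26)/(1/25) = 375/26
Bound exceeds 1, so trivial bound: 1

1


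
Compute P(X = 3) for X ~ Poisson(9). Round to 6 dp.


P(X=3) = e^(-9) * 9^3 / 3!
≈ 0.0001234098041 * 729 / 6
≈ 0.014994

0.014994


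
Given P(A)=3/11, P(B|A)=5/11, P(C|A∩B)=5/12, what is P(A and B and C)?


P(A∩B∩C) = P(A) * P(B|A) * P(C|A∩B)
= 3/11 * 5/11 * 5/12
= 15/121 * 5/12 = 25/484

25/484


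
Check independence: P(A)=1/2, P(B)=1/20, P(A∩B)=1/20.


P(A)*P(B) = 1/2*1/20 = 1/40
P(A∩B) = 1/20 != 1/40, so not independent

No, A and B are not independent


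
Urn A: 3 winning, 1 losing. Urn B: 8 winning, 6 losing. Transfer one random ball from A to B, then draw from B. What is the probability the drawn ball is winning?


P(transfer winning) = 3/4; P(transfer losing) = 1/4
If winning transferred: Urn II has 9 winning of 15, so P(winning|winning moved) = 3/5
If losing transferred: Urn II has 8 winning of 15, so P(winning|losing moved) = 8/15
By total probability: P(winning) = 3/4*3/5 + 1/4*8/15 = 7/12

7/12


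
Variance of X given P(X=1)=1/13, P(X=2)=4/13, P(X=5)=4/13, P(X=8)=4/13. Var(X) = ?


E[X] = 61/13, E[X^2] = 373/13
Var(X) = E[X^2] - (E[X])^2 = 373/13 - (61/13)^2 = 1128/169

1128/169


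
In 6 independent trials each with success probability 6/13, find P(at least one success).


P(at least one) = 1 - P(none)
P(none) = (1 - 6/13)^6 = (7/13)^6 = 117649/4826809
P(at least one) = 1 - 117649/4826809 = 4709160/4826809

4709160/4826809


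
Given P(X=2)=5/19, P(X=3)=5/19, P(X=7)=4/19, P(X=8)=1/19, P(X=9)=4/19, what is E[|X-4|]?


E[|X-4|] = sum(g(x)*P(x))
= 2*5/19 + 1*5/19 + 3*4/19 + 4*1/19 + 5*4/19
= 51/19

51/19


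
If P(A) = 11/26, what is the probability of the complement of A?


P(A') = 1 - P(A) = 1 - 11/26 = 15/26

15/26


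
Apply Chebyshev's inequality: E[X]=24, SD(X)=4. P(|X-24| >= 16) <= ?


k = 16/4 = 4
Chebyshev: P(|X-mu| >= k*sigma) <= 1/k^2 = 1/4^2 = 1/16

1/16


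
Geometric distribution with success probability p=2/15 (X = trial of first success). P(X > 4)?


P(X > 4) = P(first 4 trials all fail) = (1-p)^4 = (13/15)^4 = 28561/50625

28561/50625


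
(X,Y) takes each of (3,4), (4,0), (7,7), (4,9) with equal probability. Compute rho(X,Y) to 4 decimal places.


Cov(X,Y) = 1.7500, Var(X) = 2.2500, Var(Y) = 11.5000
rho = Cov/(sqrt(VarX)*sqrt(VarY)) = 0.3440

0.3440


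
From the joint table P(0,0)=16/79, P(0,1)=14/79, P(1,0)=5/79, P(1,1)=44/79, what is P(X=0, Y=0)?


Read from table: P(X=0, Y=0) = 16/79

16/79


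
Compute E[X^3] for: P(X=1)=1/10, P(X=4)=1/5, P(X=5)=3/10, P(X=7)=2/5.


E[X^3] = sum(x^3 * P(x))
= 1*1/10 + 64*1/5 + 125*3/10 + 343*2/5
= 938/5

938/5


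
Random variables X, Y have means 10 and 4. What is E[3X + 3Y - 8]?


E[3X + 3Y - 8] = 3*E[X] + 3*E[Y] - 8
= (3)*(10) + (3)*(4) + (-8)
= 30 + 12 - 8 = 34

34


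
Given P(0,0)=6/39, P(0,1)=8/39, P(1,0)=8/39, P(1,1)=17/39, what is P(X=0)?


P(X=0) = P(0,0)+P(0,1) = 6/39 + 8/39 = 14/39

14/39


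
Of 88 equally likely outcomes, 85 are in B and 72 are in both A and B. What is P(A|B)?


P(A|B) = P(A∩B)/P(B) = (72/88)/(85/88) = 72/85

72/85


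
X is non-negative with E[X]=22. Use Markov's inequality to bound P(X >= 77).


Markov: P(X >= a) <= E[X]/a
P(X >= 77) <= 22/77 = 2/7

2/7


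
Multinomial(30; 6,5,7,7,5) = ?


30! = 265252859812191058636308480000000
Denominator: 6!=720 * 5!=120 * 7!=5040 * 7!=5040 * 5!=120
Coefficient = 265252859812191058636308480000000 / 263363788800000 = 1007172857820729600

1007172857820729600


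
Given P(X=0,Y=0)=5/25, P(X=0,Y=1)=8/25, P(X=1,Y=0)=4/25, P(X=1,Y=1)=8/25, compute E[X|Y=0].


P(Y=0) = 9/25
E[X|Y=0] = (0*5 + 1*4)/9 = 4/9

4/9


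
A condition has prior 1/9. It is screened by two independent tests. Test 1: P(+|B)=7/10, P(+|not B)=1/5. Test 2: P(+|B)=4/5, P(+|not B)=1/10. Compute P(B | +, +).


After test 1: P(+) = 7/10*1/9 + 1/5*8/9 = 23/90
P(B|+) = (7/90)/(23/90) = 7/23
After test 2 (use post1 as new prior): P(+) = 4/5*7/23 + 1/10*16/23 = 36/115
P(B|+,+) = (28/115)/(36/115) = 7/9

7/9


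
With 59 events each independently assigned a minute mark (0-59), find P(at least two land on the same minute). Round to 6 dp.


P(all different) = prod((60-i)/60 for i=0..58) = 0.000000
P(at least one match) = 1 - 0.000000 = 1.000000

1.000000


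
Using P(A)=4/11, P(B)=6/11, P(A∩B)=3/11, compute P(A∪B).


P(A∪B) = P(A) + P(B) - P(A∩B)
= 4/11 + 6/11 - 3/11 = 7/11

7/11


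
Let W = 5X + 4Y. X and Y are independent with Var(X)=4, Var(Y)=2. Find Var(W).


Independence => Cov(X,Y)=0
Var(5X + 4Y) = 5^2*Var(X) + 4^2*Var(Y)
= 25*4 + 16*2 = 132

132


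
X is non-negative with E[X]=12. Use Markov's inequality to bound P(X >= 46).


Markov: P(X >= a) <= E[X]/a
P(X >= 46) <= 12/46 = 6/23

6/23


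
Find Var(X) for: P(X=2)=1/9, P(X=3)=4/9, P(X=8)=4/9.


E[X] = 46/9, E[X^2] = 296/9
Var(X) = E[X^2] - (E[X])^2 = 296/9 - (46/9)^2 = 548/81

548/81


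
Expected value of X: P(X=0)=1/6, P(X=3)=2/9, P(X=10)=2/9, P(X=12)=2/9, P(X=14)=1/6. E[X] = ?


E[X] = sum(x * P(x))
= 0*1/6 + 3*2/9 + 10*2/9 + 12*2/9 + 14*1/6
= 71/9

71/9


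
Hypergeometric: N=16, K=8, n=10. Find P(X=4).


P(X=4) = C(8,4)*C(8,6) / C(16,10)
= 70*28 / 8008
= 1960/8008 = 35/143

35/143


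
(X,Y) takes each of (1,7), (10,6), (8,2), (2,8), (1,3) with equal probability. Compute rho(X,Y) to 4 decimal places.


Cov(X,Y) = -2.4800, Var(X) = 14.6400, Var(Y) = 5.3600
rho = Cov/(sqrt(VarX)*sqrt(VarY)) = -0.2800

-0.2800


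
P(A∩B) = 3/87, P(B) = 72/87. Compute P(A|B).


P(A|B) = P(A∩B)/P(B) = (3/87)/(72/87) = 3/72 = 1/24

1/24


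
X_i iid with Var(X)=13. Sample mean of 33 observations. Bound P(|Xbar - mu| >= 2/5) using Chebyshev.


Var(Xbar) = Var(X)/n = 13/33
Chebyshev: P(|Xbar-mu| >= 2/5) <= Var(Xbar)/(2/5)^2 = (13/33)/(4/25) = 325/132
Bound exceeds 1, so trivial bound: 1

1


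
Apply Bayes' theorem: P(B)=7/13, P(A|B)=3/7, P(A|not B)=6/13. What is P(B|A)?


P(A) = P(A|B)P(B) + P(A|B')P(B') = 3/7*7/13 + 6/13*6/13 = 75/169
P(B|A) = P(A|B)P(B)/P(A) = (3/13)/(75/169) = 13/25

13/25


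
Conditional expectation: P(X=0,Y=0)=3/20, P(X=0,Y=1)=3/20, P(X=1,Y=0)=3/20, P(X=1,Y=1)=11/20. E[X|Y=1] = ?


P(Y=1) = 14/20
E[X|Y=1] = (0*3 + 1*11)/14 = 11/14

11/14


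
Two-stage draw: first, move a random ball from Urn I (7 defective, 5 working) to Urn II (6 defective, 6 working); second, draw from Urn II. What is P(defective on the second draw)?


P(transfer defective) = 7/12; P(transfer working) = 5/12
If defective transferred: Urn II has 7 defective of 13, so P(defective|defective moved) = 7/13
If working transferred: Urn II has 6 defective of 13, so P(defective|working moved) = 6/13
By total probability: P(defective) = 7/12*7/13 + 5/12*6/13 = 79/156

79/156


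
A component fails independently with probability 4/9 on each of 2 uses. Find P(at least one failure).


P(at least one) = 1 - P(none)
P(none) = (1 - 4/9)^2 = (5/9)^2 = 25/81
P(at least one) = 1 - 25/81 = 56/81

56/81


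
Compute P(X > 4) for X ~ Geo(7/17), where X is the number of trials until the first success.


P(X > 4) = P(first 4 trials all fail) = (1-p)^4 = (10/17)^4 = 10000/83521

10000/83521


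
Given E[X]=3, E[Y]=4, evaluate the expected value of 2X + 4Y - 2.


E[2X + 4Y - 2] = 2*E[X] + 4*E[Y] - 2
= (2)*(3) + (4)*(4) + (-2)
= 6 + 16 - 2 = 20

20


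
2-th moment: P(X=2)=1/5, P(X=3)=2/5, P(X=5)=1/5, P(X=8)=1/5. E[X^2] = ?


E[X^2] = sum(x^2 * P(x))
= 4*1/5 + 9*2/5 + 25*1/5 + 64*1/5
= 111/5

111/5


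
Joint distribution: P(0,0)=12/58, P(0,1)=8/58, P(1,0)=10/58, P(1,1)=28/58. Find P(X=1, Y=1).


Read from table: P(X=1, Y=1) = 28/58 = 14/29

14/29


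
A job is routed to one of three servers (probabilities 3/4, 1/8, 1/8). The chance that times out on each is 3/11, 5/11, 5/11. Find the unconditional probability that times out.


P(A) = P(A|B1)P(B1) + P(A|B2)P(B2) + P(A|B3)P(B3)
= 3/11*3/4 + 5/11*1/8 + 5/11*1/8
= 9/44 + 5/88 + 5/88 = 7/22

7/22


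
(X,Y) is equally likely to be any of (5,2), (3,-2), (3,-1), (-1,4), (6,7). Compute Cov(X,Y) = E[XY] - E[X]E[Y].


E[X]=16/5, E[Y]=2, E[XY]=39/5
Cov(X,Y) = E[XY] - E[X]E[Y] = 39/5 - 16/5*2 = 7/5

7/5


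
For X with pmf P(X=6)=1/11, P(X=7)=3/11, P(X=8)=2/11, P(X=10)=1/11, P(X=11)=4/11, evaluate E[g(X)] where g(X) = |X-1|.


E[|X-1|] = sum(g(x)*P(x))
= 5*1/11 + 6*3/11 + 7*2/11 + 9*1/11 + 10*4/11
= 86/11

86/11


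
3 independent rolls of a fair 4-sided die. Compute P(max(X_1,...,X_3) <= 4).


P(max <= 4) = P(all X_i <= 4) = (P(X_1 <= 4))^3
= (4/4)^3 = 1^3 = 1

1


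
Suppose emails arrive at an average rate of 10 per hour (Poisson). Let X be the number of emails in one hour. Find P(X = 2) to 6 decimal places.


P(X=2) = e^(-10) * 10^2 / 2!
≈ 0.00004539992976 * 100 / 2
≈ 0.002270

0.002270


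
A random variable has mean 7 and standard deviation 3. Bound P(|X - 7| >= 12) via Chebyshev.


k = 12/3 = 4
Chebyshev: P(|X-mu| >= k*sigma) <= 1/k^2 = 1/4^2 = 1/16

1/16


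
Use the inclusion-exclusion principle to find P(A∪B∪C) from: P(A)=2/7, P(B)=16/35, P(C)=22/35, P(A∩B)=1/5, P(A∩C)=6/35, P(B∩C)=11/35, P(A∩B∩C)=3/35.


P(A∪B∪C) = P(A)+P(B)+P(C) - P(AB)-P(AC)-P(BC) + P(ABC)
= 2/7+16/35+22/35 - 1/5-6/35-11/35 + 3/35
= 27/35

27/35


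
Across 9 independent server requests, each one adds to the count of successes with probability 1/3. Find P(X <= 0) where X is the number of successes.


P(X<=0) = P(X=0)
= 512/19683
= 512/19683

512/19683


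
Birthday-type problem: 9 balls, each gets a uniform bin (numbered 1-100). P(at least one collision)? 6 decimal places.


P(all different) = prod((100-i)/100 for i=0..8) = 0.690282
P(at least one match) = 1 - 0.690282 = 0.309718

0.309718


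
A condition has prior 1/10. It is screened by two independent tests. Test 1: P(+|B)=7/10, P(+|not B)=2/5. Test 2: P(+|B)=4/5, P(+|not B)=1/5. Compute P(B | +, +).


After test 1: P(+) = 7/10*1/10 + 2/5*9/10 = 43/100
P(B|+) = (7/100)/(43/100) = 7/43
After test 2 (use post1 as new prior): P(+) = 4/5*7/43 + 1/5*36/43 = 64/215
P(B|+,+) = (28/215)/(64/215) = 7/16

7/16


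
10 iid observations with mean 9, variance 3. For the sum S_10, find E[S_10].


E[S_n] = n*E[X_1] = 10*9 = 90

90


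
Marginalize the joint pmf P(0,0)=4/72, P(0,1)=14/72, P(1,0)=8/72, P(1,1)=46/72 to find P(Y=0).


P(Y=0) = P(0,0)+P(1,0) = 4/72 + 8/72 = 12/72 = 1/6

1/6


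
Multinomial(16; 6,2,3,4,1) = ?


16! = 20922789888000
Denominator: 6!=720 * 2!=2 * 3!=6 * 4!=24 * 1!=1
Coefficient = 20922789888000 / 207360 = 100900800

100900800


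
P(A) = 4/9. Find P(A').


P(A') = 1 - P(A) = 1 - 4/9 = 5/9

5/9


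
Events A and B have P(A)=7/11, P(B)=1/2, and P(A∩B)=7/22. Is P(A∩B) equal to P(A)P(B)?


P(A)*P(B) = 7/11*1/2 = 7/22
P(A∩B) = 7/22, which equals P(A)P(B), so independent

Yes, A and B are independent
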